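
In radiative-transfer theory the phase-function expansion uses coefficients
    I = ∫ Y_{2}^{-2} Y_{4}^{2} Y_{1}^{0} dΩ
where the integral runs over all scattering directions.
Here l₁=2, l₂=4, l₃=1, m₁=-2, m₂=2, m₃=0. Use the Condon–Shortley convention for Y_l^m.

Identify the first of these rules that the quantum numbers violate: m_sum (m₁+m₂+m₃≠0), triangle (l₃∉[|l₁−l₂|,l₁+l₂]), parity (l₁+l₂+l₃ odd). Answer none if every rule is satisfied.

triangle

Σmᵢ = 0  ✓
l₃∈[|l₁−l₂|,l₁+l₂]=[2,6], have l₃=1  ✗
Σlᵢ = 7 ⇒ odd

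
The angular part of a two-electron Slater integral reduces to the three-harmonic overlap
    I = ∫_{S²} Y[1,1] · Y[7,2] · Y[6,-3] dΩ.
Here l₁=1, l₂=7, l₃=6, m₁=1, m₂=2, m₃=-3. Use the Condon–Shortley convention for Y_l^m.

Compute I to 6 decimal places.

0.110647

Checks pass: Σm=0; 14 even; l₃=6∈[6,8].
(2·1+1)(2·7+1)(2·6+1) = 585
Δ: 2! 0! 12! / 15! → 1/1365
sum: t=1:−1/518400 = -1/518400
3j²(1 7 6; 0 0 0) = Δ·Π!·Σ² = 7/195  (sign -1)
sum: t=0:+1/4354560 = 1/4354560
3j²(1 7 6; 1 2 -3) = Δ·Π!·Σ² = 2/273  (sign -1)
combine: 4πI² = 585·7/195·2/273 = 2/13
take √, sign +1: I = 0.11064668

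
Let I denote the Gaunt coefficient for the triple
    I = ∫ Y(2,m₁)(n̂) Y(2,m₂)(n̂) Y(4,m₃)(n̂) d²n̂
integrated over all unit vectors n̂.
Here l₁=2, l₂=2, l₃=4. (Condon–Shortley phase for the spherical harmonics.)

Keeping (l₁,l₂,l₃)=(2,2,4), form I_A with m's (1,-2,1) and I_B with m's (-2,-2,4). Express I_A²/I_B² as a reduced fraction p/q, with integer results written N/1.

1/14

Shared (l₁,l₂,l₃)=(2,2,4): N and (l;000)² cancel in I_A²/I_B².
A: Δ = 0!·4!·4!/9! = 1/630; Racah Σ t=0..0: t=0:+1/144 = 1/144; ⇒ 3j(2 2 4; 1 -2 1)² = 1/126, sgn -1
B: Δ = 0!·4!·4!/9! = 1/630; Racah Σ t=0..0: t=0:+1/576 = 1/576; ⇒ 3j(2 2 4; -2 -2 4)² = 1/9, sgn +1
I_A²/I_B² = (1/126)/(1/9) = 1/14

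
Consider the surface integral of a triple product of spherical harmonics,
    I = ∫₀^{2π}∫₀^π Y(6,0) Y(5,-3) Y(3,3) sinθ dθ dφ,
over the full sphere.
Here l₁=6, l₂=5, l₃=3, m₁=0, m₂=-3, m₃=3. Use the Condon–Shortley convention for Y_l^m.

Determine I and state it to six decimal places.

Checks pass: Σm=0; 14 even; l₃=3∈[1,11].
(2·6+1)(2·5+1)(2·3+1) = 1001
Δ: 8! 4! 2! / 15! → 1/675675
sum: t=3:−1/8640 t=4:+1/2304 t=5:−1/8640 = 7/34560
3j²(6 5 3; 0 0 0) = Δ·Π!·Σ² = 7/429  (sign -1)
sum: t=2:+1/69120 = 1/69120
3j²(6 5 3; 0 -3 3) = Δ·Π!·Σ² = 4/429  (sign +1)
combine: 4πI² = 1001·7/429·4/429 = 196/1287
take √, sign -1: I = -0.11008644

-0.110086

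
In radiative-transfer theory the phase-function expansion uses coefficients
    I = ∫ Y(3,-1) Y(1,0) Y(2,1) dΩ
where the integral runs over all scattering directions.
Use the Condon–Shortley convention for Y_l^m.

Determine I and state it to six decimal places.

-0.233597

m-sum 0 ✓  L=6 even ✓  2≤2≤4 ✓
Π(2lᵢ+1) = 7×3×5 = 105
triangle coeff Δ(3,1,2) = 1/105
Σ_t [1,1]: t=1:−1/4 = -1/4
(3j)²=3/35 [(3 1 2; 0 0 0)], sign=-1
Σ_t [1,1]: t=1:−1/6 = -1/6
(3j)²=8/105 [(3 1 2; -1 0 1)], sign=+1
⇒ 4πI² = 24/35
I = (-1)√(24/35/(4π)) = -0.23359668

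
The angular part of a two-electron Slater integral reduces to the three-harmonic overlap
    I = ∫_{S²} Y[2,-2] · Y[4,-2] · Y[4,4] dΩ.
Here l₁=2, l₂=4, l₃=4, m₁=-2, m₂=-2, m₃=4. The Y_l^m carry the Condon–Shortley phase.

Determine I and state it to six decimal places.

-0.106180

Checks pass: Σm=0; 10 even; l₃=4∈[2,6].
(2·2+1)(2·4+1)(2·4+1) = 405
Δ: 2! 2! 6! / 11! → 1/13860
sum: t=0:+1/192 t=1:−1/36 t=2:+1/192 = -5/288
3j²(2 4 4; 0 0 0) = Δ·Π!·Σ² = 20/693  (sign -1)
sum: t=2:+1/2880 = 1/2880
3j²(2 4 4; -2 -2 4) = Δ·Π!·Σ² = 2/165  (sign +1)
combine: 4πI² = 405·20/693·2/165 = 120/847
take √, sign -1: I = -0.10618031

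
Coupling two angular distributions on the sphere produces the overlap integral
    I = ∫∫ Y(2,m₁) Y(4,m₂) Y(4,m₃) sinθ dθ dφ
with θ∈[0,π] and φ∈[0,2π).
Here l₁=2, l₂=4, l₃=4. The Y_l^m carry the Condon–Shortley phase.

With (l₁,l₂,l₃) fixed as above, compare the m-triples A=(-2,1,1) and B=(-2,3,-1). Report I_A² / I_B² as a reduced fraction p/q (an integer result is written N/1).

100/63

Shared (l₁,l₂,l₃)=(2,4,4): N and (l;000)² cancel in I_A²/I_B².
A: Δ = 2!·2!·6!/11! = 1/13860; Racah Σ t=2..2: t=2:+1/144 = 1/144; ⇒ 3j(2 4 4; -2 1 1)² = 10/231, sgn -1
B: Δ = 2!·2!·6!/11! = 1/13860; Racah Σ t=2..2: t=2:+1/480 = 1/480; ⇒ 3j(2 4 4; -2 3 -1)² = 3/110, sgn -1
I_A²/I_B² = (10/231)/(3/110) = 100/63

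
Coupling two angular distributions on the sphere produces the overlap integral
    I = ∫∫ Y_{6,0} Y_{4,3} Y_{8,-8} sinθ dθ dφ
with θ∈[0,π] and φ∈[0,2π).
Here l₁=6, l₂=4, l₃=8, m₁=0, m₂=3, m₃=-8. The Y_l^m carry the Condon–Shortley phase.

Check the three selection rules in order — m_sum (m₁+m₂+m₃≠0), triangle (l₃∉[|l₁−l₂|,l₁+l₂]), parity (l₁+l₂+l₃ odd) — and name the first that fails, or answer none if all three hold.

azimuthal sum: 0 + 3 − 8 = -5  ✗
2 ≤ 8 ≤ 10 (triangle on l)
L = 6 + 4 + 8 = 18 (even)

m_sum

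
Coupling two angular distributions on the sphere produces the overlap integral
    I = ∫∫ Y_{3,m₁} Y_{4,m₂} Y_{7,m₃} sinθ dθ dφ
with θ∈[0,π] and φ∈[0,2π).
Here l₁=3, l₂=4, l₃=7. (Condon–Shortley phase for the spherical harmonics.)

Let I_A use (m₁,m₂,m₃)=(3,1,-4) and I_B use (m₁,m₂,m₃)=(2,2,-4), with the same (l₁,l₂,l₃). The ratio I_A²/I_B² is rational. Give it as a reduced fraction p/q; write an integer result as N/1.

l's match ⇒ only the (l;m) 3-j factors differ between A and B.
A: triangle coeff Δ(3,4,7) = 1/45045; Σ_t [0,0]: t=0:+1/518400 = 1/518400; (3j)²=2/195 [(3 4 7; 3 1 -4)], sign=-1
B: triangle coeff Δ(3,4,7) = 1/45045; Σ_t [0,0]: t=0:+1/172800 = 1/172800; (3j)²=2/65 [(3 4 7; 2 2 -4)], sign=-1
I_A²/I_B² = (2/195)/(2/65) = 1/3

1/3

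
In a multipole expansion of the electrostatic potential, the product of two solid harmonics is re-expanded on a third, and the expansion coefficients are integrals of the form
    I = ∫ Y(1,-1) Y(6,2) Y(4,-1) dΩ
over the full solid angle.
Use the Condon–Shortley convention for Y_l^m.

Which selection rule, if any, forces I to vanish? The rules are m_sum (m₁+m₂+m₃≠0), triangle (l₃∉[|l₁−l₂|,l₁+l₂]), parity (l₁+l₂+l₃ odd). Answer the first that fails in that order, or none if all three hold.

triangle

Σmᵢ = 0  ✓
l₃∈[|l₁−l₂|,l₁+l₂]=[5,7], have l₃=4  ✗
Σlᵢ = 11 ⇒ odd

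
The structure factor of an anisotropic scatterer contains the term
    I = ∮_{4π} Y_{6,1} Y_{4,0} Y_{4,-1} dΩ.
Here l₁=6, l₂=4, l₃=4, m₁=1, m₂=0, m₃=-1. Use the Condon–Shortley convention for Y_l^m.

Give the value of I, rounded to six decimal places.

-0.103072

Checks pass: Σm=0; 14 even; l₃=4∈[2,10].
(2·6+1)(2·4+1)(2·4+1) = 1053
Δ: 6! 6! 2! / 15! → 1/1261260
sum: t=2:+1/4608 t=3:−1/1296 t=4:+1/4608 = -7/20736
3j²(6 4 4; 0 0 0) = Δ·Π!·Σ² = 20/1287  (sign -1)
sum: t=2:+1/3456 t=3:−1/1728 t=4:+1/11520 = -7/34560
3j²(6 4 4; 1 0 -1) = Δ·Π!·Σ² = 7/858  (sign +1)
combine: 4πI² = 1053·20/1287·7/858 = 210/1573
take √, sign -1: I = -0.10307192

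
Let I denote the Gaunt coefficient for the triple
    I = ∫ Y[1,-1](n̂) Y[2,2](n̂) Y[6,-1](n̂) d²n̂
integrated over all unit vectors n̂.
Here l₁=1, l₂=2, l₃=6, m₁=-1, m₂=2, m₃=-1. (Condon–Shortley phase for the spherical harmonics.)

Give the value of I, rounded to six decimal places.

0.000000

l₃=6 ∉ [1,3] — triangle fails ⇒ I = 0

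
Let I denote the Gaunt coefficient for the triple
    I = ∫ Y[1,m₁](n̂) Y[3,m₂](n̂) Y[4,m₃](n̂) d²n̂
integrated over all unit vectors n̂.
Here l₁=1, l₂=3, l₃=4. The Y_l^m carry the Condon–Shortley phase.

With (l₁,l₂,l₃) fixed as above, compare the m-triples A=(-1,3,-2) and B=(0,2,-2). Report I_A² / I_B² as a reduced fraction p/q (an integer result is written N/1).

Shared (l₁,l₂,l₃)=(1,3,4): N and (l;000)² cancel in I_A²/I_B².
A: Δ = 0!·2!·6!/9! = 1/252; Racah Σ t=0..0: t=0:+1/1440 = 1/1440; ⇒ 3j(1 3 4; -1 3 -2)² = 1/252, sgn +1
B: Δ = 0!·2!·6!/9! = 1/252; Racah Σ t=0..0: t=0:+1/120 = 1/120; ⇒ 3j(1 3 4; 0 2 -2)² = 1/21, sgn +1
I_A²/I_B² = (1/252)/(1/21) = 1/12

1/12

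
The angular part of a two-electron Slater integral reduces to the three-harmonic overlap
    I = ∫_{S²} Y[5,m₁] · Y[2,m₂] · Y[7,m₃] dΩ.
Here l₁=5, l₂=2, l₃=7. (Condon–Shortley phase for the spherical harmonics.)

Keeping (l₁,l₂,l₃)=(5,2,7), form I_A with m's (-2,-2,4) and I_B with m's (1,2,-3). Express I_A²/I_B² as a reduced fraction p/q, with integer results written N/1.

Shared (l₁,l₂,l₃)=(5,2,7): N and (l;000)² cancel in I_A²/I_B².
A: Δ = 0!·10!·4!/15! = 1/15015; Racah Σ t=0..0: t=0:+1/725760 = 1/725760; ⇒ 3j(5 2 7; -2 -2 4)² = 2/91, sgn -1
B: Δ = 0!·10!·4!/15! = 1/15015; Racah Σ t=0..0: t=0:+1/414720 = 1/414720; ⇒ 3j(5 2 7; 1 2 -3)² = 2/143, sgn +1
I_A²/I_B² = (2/91)/(2/143) = 11/7

11/7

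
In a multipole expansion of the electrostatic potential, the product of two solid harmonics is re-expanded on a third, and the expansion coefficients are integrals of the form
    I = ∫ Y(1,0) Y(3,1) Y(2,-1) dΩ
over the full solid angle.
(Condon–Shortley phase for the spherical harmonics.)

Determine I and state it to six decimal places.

-0.233597

Checks pass: Σm=0; 6 even; l₃=2∈[2,4].
(2·1+1)(2·3+1)(2·2+1) = 105
Δ: 2! 0! 4! / 7! → 1/105
sum: t=1:−1/4 = -1/4
3j²(1 3 2; 0 0 0) = Δ·Π!·Σ² = 3/35  (sign -1)
sum: t=1:−1/6 = -1/6
3j²(1 3 2; 0 1 -1) = Δ·Π!·Σ² = 8/105  (sign +1)
combine: 4πI² = 105·3/35·8/105 = 24/35
take √, sign -1: I = -0.23359668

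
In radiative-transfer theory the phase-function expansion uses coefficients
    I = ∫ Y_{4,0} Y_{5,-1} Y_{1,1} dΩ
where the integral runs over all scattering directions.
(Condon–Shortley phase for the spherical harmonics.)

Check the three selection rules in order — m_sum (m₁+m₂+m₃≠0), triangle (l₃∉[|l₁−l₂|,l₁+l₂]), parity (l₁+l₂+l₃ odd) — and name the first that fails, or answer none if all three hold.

none

azimuthal sum: 0 − 1 + 1 = 0  ✓
1 ≤ 1 ≤ 9 (triangle on l)  ✓
L = 4 + 5 + 1 = 10 (even)  ✓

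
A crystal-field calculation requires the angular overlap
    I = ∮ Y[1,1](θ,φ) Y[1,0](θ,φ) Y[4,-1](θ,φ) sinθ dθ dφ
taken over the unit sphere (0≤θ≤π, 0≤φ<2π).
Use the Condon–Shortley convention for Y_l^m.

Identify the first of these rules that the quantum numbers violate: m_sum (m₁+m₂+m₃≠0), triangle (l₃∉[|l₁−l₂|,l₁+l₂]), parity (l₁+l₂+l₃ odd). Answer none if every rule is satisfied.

Σmᵢ = 0  ✓
l₃∈[|l₁−l₂|,l₁+l₂]=[0,2], have l₃=4  ✗
Σlᵢ = 6 ⇒ even

triangle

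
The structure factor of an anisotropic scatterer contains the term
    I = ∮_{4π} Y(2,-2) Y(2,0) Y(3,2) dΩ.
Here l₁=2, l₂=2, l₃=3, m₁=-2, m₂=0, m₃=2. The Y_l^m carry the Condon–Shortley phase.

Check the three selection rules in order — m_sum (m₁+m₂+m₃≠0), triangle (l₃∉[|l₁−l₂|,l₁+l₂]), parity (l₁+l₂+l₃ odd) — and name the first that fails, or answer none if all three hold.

parity

azimuthal sum: -2 + 0 + 2 = 0  ✓
0 ≤ 3 ≤ 4 (triangle on l)  ✓
L = 2 + 2 + 3 = 7 (odd)  ✗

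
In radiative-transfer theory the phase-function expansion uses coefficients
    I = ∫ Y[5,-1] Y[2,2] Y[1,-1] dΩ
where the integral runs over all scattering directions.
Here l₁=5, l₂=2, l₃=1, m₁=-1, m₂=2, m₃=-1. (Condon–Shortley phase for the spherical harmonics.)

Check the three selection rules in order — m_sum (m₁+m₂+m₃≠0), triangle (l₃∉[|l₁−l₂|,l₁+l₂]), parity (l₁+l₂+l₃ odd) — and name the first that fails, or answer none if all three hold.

Σmᵢ = 0  ✓
l₃∈[|l₁−l₂|,l₁+l₂]=[3,7], have l₃=1  ✗
Σlᵢ = 8 ⇒ even

triangle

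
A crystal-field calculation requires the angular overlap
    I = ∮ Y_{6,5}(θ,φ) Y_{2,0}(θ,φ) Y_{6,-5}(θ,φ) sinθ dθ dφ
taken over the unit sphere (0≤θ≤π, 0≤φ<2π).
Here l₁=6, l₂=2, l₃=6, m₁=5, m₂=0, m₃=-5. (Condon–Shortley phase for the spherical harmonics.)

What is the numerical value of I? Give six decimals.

0.126157

m-sum 0 ✓  L=14 even ✓  4≤6≤8 ✓
Π(2lᵢ+1) = 13×5×13 = 845
triangle coeff Δ(6,2,6) = 1/90090
Σ_t [0,2]: t=0:+1/69120 t=1:−1/14400 t=2:+1/69120 = -7/172800
(3j)²=14/715 [(6 2 6; 0 0 0)], sign=-1
Σ_t [0,1]: t=0:+1/1451520 t=1:−1/3628800 = 1/2419200
(3j)²=11/910 [(6 2 6; 5 0 -5)], sign=-1
⇒ 4πI² = 1/5
I = (+1)√(1/5/(4π)) = 0.12615663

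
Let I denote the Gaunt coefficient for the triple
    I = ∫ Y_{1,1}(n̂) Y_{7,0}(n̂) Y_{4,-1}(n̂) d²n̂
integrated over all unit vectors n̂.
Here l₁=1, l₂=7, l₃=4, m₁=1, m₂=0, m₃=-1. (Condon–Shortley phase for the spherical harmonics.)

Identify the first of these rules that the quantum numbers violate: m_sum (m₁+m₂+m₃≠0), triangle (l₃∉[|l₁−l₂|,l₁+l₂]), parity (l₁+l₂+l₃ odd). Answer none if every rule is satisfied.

m₁+m₂+m₃ = 1 + 0 − 1 = 0  ✓
triangle: |1−7|=6 ≤ l₃=4 ≤ 1+7=8  ✗
parity: l₁+l₂+l₃ = 12 is even

triangle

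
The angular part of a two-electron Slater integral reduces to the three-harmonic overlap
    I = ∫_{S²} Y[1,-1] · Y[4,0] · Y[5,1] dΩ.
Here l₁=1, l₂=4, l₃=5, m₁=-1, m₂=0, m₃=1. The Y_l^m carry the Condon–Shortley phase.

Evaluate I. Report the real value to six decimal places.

Checks pass: Σm=0; 10 even; l₃=5∈[3,5].
(2·1+1)(2·4+1)(2·5+1) = 297
Δ: 0! 2! 8! / 11! → 1/495
sum: t=0:+1/576 = 1/576
3j²(1 4 5; 0 0 0) = Δ·Π!·Σ² = 5/99  (sign -1)
sum: t=0:+1/1152 = 1/1152
3j²(1 4 5; -1 0 1) = Δ·Π!·Σ² = 1/33  (sign +1)
combine: 4πI² = 297·5/99·1/33 = 5/11
take √, sign -1: I = -0.19018827

-0.190188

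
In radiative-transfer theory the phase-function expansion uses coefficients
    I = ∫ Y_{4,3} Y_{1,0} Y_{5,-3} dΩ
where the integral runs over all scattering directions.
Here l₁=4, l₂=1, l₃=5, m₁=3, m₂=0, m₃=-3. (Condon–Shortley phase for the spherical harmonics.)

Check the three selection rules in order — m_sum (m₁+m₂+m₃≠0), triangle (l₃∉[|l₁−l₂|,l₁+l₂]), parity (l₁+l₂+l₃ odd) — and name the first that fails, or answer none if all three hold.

azimuthal sum: 3 + 0 − 3 = 0  ✓
3 ≤ 5 ≤ 5 (triangle on l)  ✓
L = 4 + 1 + 5 = 10 (even)  ✓

none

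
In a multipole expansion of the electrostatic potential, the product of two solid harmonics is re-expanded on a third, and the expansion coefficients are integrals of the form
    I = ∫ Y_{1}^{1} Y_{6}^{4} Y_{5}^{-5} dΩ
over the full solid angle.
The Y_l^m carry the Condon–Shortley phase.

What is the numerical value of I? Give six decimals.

0.040859

m-sum 0 ✓  L=12 even ✓  5≤5≤7 ✓
Π(2lᵢ+1) = 3×13×11 = 429
triangle coeff Δ(1,6,5) = 1/858
Σ_t [1,1]: t=1:−1/14400 = -1/14400
(3j)²=6/143 [(1 6 5; 0 0 0)], sign=+1
Σ_t [0,0]: t=0:+1/7257600 = 1/7257600
(3j)²=1/858 [(1 6 5; 1 4 -5)], sign=+1
⇒ 4πI² = 3/143
I = (+1)√(3/143/(4π)) = 0.04085899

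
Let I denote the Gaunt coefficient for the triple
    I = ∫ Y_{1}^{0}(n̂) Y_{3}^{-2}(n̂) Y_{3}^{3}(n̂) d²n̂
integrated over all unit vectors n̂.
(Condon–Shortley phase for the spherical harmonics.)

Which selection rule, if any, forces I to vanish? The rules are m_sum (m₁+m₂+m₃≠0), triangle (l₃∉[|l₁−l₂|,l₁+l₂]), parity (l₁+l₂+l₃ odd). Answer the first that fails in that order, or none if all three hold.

m_sum

Σmᵢ = 1  ✗
l₃∈[|l₁−l₂|,l₁+l₂]=[2,4], have l₃=3
Σlᵢ = 7 ⇒ odd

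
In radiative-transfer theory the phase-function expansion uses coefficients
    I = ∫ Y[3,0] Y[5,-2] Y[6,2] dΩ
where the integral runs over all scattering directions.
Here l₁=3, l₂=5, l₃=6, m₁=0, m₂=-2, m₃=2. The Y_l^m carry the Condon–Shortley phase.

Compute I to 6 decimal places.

0.058844

m-sum 0 ✓  L=14 even ✓  2≤6≤8 ✓
Π(2lᵢ+1) = 7×11×13 = 1001
triangle coeff Δ(3,5,6) = 1/675675
Σ_t [0,2]: t=0:+1/8640 t=1:−1/2304 t=2:+1/8640 = -7/34560
(3j)²=7/429 [(3 5 6; 0 0 0)], sign=-1
Σ_t [0,2]: t=0:+1/8640 t=1:−1/5760 t=2:+1/60480 = -1/24192
(3j)²=8/3003 [(3 5 6; 0 -2 2)], sign=-1
⇒ 4πI² = 56/1287
I = (+1)√(56/1287/(4π)) = 0.05884368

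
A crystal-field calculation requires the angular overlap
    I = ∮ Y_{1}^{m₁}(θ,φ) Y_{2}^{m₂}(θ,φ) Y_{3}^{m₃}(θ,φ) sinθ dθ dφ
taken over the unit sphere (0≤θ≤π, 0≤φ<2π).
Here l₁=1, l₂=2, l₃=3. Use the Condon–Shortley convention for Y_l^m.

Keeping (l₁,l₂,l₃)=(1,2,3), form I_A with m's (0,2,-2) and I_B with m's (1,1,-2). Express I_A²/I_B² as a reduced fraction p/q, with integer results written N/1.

1/2

l's match ⇒ only the (l;m) 3-j factors differ between A and B.
A: triangle coeff Δ(1,2,3) = 1/105; Σ_t [0,0]: t=0:+1/24 = 1/24; (3j)²=1/21 [(1 2 3; 0 2 -2)], sign=-1
B: triangle coeff Δ(1,2,3) = 1/105; Σ_t [0,0]: t=0:+1/12 = 1/12; (3j)²=2/21 [(1 2 3; 1 1 -2)], sign=-1
I_A²/I_B² = (1/21)/(2/21) = 1/2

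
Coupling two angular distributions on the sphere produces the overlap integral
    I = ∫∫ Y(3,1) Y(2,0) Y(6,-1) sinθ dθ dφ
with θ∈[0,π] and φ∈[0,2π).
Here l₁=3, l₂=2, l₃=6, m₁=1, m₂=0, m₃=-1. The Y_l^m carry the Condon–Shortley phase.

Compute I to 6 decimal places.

0.000000

triangle: need 1≤l₃≤5, have 6; I=0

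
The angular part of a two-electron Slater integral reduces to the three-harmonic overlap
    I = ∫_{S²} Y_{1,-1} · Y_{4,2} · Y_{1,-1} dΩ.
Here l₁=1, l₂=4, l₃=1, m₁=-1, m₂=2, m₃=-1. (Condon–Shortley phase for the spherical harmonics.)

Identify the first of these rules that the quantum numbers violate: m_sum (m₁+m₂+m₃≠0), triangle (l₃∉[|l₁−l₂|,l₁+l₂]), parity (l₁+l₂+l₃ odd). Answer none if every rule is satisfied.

triangle

m₁+m₂+m₃ = -1 + 2 − 1 = 0  ✓
triangle: |1−4|=3 ≤ l₃=1 ≤ 1+4=5  ✗
parity: l₁+l₂+l₃ = 6 is even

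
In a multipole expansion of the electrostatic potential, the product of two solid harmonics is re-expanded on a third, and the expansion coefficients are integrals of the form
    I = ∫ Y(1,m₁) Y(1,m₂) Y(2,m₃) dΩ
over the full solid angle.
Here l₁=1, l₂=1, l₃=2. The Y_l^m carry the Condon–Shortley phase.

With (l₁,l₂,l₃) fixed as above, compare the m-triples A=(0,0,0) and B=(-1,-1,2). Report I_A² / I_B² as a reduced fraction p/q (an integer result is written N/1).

2/3

Same 1,1,2: normalisation and zero-m 3j drop out of the ratio.
A: Δ: 0! 2! 2! / 5! → 1/30; sum: t=0:+1/1 = 1/1; 3j²(1 1 2; 0 0 0) = Δ·Π!·Σ² = 2/15  (sign +1)
B: Δ: 0! 2! 2! / 5! → 1/30; sum: t=0:+1/4 = 1/4; 3j²(1 1 2; -1 -1 2) = Δ·Π!·Σ² = 1/5  (sign +1)
I_A²/I_B² = (2/15)/(1/5) = 2/3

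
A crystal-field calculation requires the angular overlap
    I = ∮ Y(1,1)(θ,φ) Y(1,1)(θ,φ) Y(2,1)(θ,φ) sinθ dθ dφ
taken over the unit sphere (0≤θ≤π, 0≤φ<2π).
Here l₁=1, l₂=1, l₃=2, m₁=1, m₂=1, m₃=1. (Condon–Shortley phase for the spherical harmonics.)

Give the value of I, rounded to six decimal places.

0.000000

1 + 1 + 1 = 3 ≠ 0: azimuthal integral kills it; I = 0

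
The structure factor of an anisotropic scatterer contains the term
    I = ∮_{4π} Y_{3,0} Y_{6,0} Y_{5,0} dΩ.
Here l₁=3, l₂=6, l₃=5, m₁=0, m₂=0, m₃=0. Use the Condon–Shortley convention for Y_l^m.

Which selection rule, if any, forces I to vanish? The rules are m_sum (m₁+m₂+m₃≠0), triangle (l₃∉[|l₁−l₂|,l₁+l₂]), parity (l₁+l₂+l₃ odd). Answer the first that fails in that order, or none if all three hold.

Σmᵢ = 0  ✓
l₃∈[|l₁−l₂|,l₁+l₂]=[3,9], have l₃=5  ✓
Σlᵢ = 14 ⇒ even  ✓

none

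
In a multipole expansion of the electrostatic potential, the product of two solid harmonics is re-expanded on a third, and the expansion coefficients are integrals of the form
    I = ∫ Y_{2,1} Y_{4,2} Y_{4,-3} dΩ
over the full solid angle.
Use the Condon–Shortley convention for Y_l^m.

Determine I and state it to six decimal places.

-0.187702

Rules hold: Σm=0, L=10 even, 2≤4≤6.
N = 5·9·9 = 405
Δ = 2!·2!·6!/11! = 1/13860
Racah Σ t=0..2: t=0:+1/192 t=1:−1/36 t=2:+1/192 = -5/288
⇒ 3j(2 4 4; 0 0 0)² = 20/693, sgn -1
Racah Σ t=0..1: t=0:+1/1440 t=1:−1/240 = -1/288
⇒ 3j(2 4 4; 1 2 -3)² = 5/132, sgn +1
4πI² = N·(3j₀)²·(3jₘ)² = 375/847
I = -1·√(0.442739/4π) = -0.18770204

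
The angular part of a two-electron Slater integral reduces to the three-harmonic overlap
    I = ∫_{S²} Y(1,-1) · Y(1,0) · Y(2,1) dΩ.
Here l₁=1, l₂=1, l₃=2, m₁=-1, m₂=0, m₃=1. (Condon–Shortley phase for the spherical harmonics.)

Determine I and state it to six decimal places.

-0.218510

Checks pass: Σm=0; 4 even; l₃=2∈[0,2].
(2·1+1)(2·1+1)(2·2+1) = 45
Δ: 0! 2! 2! / 5! → 1/30
sum: t=0:+1/1 = 1/1
3j²(1 1 2; 0 0 0) = Δ·Π!·Σ² = 2/15  (sign +1)
sum: t=0:+1/2 = 1/2
3j²(1 1 2; -1 0 1) = Δ·Π!·Σ² = 1/10  (sign -1)
combine: 4πI² = 45·2/15·1/10 = 3/5
take √, sign -1: I = -0.21850969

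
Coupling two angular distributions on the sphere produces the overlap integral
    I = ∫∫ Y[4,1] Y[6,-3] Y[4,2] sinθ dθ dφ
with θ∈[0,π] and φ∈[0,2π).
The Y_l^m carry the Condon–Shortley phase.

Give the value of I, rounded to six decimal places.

m-sum 0 ✓  L=14 even ✓  2≤4≤10 ✓
Π(2lᵢ+1) = 9×13×9 = 1053
triangle coeff Δ(4,6,4) = 1/1261260
Σ_t [2,4]: t=2:+1/4608 t=3:−1/1296 t=4:+1/4608 = -7/20736
(3j)²=20/1287 [(4 6 4; 0 0 0)], sign=-1
Σ_t [1,3]: t=1:−1/11520 t=2:+1/5760 t=3:−1/51840 = 7/103680
(3j)²=7/858 [(4 6 4; 1 -3 2)], sign=+1
⇒ 4πI² = 210/1573
I = (-1)√(210/1573/(4π)) = -0.10307192

-0.103072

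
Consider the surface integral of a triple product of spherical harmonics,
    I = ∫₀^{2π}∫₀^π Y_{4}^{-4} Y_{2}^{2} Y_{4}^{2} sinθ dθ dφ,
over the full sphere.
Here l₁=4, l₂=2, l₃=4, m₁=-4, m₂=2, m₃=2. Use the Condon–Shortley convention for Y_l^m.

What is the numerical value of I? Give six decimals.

m-sum 0 ✓  L=10 even ✓  2≤4≤6 ✓
Π(2lᵢ+1) = 9×5×9 = 405
triangle coeff Δ(4,2,4) = 1/13860
Σ_t [0,2]: t=0:+1/192 t=1:−1/36 t=2:+1/192 = -5/288
(3j)²=20/693 [(4 2 4; 0 0 0)], sign=-1
Σ_t [2,2]: t=2:+1/2880 = 1/2880
(3j)²=2/165 [(4 2 4; -4 2 2)], sign=+1
⇒ 4πI² = 120/847
I = (-1)√(120/847/(4π)) = -0.10618031

-0.106180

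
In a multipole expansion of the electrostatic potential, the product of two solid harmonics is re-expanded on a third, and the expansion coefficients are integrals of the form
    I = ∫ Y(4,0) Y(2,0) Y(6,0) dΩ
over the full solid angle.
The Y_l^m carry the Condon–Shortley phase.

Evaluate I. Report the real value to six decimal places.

m-sum 0 ✓  L=12 even ✓  2≤6≤6 ✓
Π(2lᵢ+1) = 9×5×13 = 585
triangle coeff Δ(4,2,6) = 1/6435
Σ_t [0,0]: t=0:+1/2304 = 1/2304
(3j)²=5/143 [(4 2 6; 0 0 0)], sign=+1
(m-triple is (0,0,0) — same symbol as above.)
⇒ 4πI² = 1125/1573
I = (+1)√(1125/1573/(4π)) = 0.23856513

0.238565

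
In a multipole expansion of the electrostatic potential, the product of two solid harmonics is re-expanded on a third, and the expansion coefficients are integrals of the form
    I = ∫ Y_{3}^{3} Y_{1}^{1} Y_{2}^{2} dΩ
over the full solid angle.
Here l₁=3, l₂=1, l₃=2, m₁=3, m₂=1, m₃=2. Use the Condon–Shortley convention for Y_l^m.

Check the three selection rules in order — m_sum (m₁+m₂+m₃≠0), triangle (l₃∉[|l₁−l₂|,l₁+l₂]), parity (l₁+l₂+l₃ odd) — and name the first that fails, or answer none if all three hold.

m_sum

m₁+m₂+m₃ = 3 + 1 + 2 = 6  ✗
triangle: |3−1|=2 ≤ l₃=2 ≤ 3+1=4
parity: l₁+l₂+l₃ = 6 is even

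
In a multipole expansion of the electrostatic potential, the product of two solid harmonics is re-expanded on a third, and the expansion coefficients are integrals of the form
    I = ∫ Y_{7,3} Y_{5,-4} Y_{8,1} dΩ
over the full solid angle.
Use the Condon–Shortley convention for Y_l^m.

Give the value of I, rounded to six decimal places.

-0.138190

m-sum 0 ✓  L=20 even ✓  2≤8≤12 ✓
Π(2lᵢ+1) = 15×11×17 = 2805
triangle coeff Δ(7,5,8) = 1/814773960
Σ_t [0,4]: t=0:+1/87091200 t=1:−1/4976640 t=2:+1/2073600 t=3:−1/4976640 t=4:+1/87091200 = 1/9676800
(3j)²=360/46189 [(7 5 8; 0 0 0)], sign=+1
Σ_t [0,1]: t=0:+1/49766400 t=1:−1/130636800 = 13/1045094400
(3j)²=39/3553 [(7 5 8; 3 -4 1)], sign=-1
⇒ 4πI² = 16200/67507
I = (-1)√(16200/67507/(4π)) = -0.13819049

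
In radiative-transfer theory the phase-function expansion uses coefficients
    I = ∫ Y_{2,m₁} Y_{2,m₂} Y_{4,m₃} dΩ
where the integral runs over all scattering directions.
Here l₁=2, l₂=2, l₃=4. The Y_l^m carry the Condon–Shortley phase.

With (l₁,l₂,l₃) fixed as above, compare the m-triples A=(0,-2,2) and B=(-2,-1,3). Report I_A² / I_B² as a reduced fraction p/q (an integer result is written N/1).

3/7

l's match ⇒ only the (l;m) 3-j factors differ between A and B.
A: triangle coeff Δ(2,2,4) = 1/630; Σ_t [0,0]: t=0:+1/96 = 1/96; (3j)²=1/42 [(2 2 4; 0 -2 2)], sign=+1
B: triangle coeff Δ(2,2,4) = 1/630; Σ_t [0,0]: t=0:+1/144 = 1/144; (3j)²=1/18 [(2 2 4; -2 -1 3)], sign=-1
I_A²/I_B² = (1/42)/(1/18) = 3/7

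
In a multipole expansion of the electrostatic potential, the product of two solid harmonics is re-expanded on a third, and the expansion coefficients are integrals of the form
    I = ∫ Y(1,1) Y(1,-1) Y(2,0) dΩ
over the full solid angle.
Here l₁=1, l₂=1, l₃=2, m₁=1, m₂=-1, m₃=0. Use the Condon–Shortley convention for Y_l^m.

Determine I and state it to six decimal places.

Rules hold: Σm=0, L=4 even, 0≤2≤2.
N = 3·3·5 = 45
Δ = 0!·2!·2!/5! = 1/30
Racah Σ t=0..0: t=0:+1/1 = 1/1
⇒ 3j(1 1 2; 0 0 0)² = 2/15, sgn +1
Racah Σ t=0..0: t=0:+1/4 = 1/4
⇒ 3j(1 1 2; 1 -1 0)² = 1/30, sgn +1
4πI² = N·(3j₀)²·(3jₘ)² = 1/5
I = +1·√(0.2/4π) = 0.12615663

0.126157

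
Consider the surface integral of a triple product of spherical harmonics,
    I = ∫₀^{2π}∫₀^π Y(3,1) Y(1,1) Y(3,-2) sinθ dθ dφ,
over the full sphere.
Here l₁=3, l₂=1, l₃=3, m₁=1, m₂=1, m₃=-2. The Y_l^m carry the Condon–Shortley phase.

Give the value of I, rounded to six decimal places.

L=7 odd ⇒ parity kills the (l;000) factor ⇒ I = 0

0.000000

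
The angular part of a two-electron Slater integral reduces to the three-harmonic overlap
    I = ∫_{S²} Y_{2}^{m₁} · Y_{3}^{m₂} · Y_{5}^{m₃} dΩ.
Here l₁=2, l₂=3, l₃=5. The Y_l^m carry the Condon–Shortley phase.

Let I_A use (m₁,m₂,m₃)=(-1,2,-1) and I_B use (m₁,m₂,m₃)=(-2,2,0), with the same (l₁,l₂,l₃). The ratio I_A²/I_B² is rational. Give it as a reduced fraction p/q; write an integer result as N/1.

24/5

l's match ⇒ only the (l;m) 3-j factors differ between A and B.
A: triangle coeff Δ(2,3,5) = 1/2310; Σ_t [0,0]: t=0:+1/720 = 1/720; (3j)²=4/385 [(2 3 5; -1 2 -1)], sign=+1
B: triangle coeff Δ(2,3,5) = 1/2310; Σ_t [0,0]: t=0:+1/2880 = 1/2880; (3j)²=1/462 [(2 3 5; -2 2 0)], sign=-1
I_A²/I_B² = (4/385)/(1/462) = 24/5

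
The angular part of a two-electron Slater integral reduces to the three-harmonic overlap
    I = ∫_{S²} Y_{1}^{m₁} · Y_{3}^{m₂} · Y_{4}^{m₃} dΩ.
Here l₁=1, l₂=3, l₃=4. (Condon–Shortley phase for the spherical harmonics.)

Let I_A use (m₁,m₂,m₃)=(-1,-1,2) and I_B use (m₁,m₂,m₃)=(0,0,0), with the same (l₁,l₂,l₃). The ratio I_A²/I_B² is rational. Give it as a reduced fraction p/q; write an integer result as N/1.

l's match ⇒ only the (l;m) 3-j factors differ between A and B.
A: triangle coeff Δ(1,3,4) = 1/252; Σ_t [0,0]: t=0:+1/96 = 1/96; (3j)²=5/84 [(1 3 4; -1 -1 2)], sign=+1
B: triangle coeff Δ(1,3,4) = 1/252; Σ_t [0,0]: t=0:+1/36 = 1/36; (3j)²=4/63 [(1 3 4; 0 0 0)], sign=+1
I_A²/I_B² = (5/84)/(4/63) = 15/16

15/16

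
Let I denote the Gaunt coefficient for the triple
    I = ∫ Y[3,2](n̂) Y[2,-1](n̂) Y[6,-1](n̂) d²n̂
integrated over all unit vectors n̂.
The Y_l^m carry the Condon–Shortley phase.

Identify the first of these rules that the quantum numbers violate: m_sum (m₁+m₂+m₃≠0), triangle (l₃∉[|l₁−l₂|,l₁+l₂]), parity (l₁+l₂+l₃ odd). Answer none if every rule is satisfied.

triangle

m₁+m₂+m₃ = 2 − 1 − 1 = 0  ✓
triangle: |3−2|=1 ≤ l₃=6 ≤ 3+2=5  ✗
parity: l₁+l₂+l₃ = 11 is odd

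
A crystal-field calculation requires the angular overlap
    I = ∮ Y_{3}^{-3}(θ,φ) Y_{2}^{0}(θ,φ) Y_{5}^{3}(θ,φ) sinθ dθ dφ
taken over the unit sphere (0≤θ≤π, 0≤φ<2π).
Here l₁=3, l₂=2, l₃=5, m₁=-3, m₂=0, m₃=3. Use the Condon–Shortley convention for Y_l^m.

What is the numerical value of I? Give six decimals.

m-sum 0 ✓  L=10 even ✓  1≤5≤5 ✓
Π(2lᵢ+1) = 7×5×11 = 385
triangle coeff Δ(3,2,5) = 1/2310
Σ_t [0,0]: t=0:+1/144 = 1/144
(3j)²=10/231 [(3 2 5; 0 0 0)], sign=-1
Σ_t [0,0]: t=0:+1/2880 = 1/2880
(3j)²=2/165 [(3 2 5; -3 0 3)], sign=+1
⇒ 4πI² = 20/99
I = (-1)√(20/99/(4π)) = -0.12679218

-0.126792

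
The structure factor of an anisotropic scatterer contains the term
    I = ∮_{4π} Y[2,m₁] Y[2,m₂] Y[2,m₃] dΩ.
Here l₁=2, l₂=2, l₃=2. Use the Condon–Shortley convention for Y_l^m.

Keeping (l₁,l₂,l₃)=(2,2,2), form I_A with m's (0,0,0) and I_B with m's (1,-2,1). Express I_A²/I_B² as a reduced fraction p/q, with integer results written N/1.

2/3

Same 2,2,2: normalisation and zero-m 3j drop out of the ratio.
A: Δ: 2! 2! 2! / 7! → 1/630; sum: t=0:+1/8 t=1:−1/1 t=2:+1/8 = -3/4; 3j²(2 2 2; 0 0 0) = Δ·Π!·Σ² = 2/35  (sign -1)
B: Δ: 2! 2! 2! / 7! → 1/630; sum: t=0:+1/4 = 1/4; 3j²(2 2 2; 1 -2 1) = Δ·Π!·Σ² = 3/35  (sign -1)
I_A²/I_B² = (2/35)/(3/35) = 2/3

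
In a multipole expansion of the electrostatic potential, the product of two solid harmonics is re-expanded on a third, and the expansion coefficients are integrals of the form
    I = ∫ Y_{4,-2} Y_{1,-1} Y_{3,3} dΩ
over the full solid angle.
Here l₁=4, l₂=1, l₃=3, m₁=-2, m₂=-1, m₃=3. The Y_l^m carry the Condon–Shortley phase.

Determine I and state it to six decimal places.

Checks pass: Σm=0; 8 even; l₃=3∈[3,5].
(2·4+1)(2·1+1)(2·3+1) = 189
Δ: 2! 6! 0! / 9! → 1/252
sum: t=1:−1/36 = -1/36
3j²(4 1 3; 0 0 0) = Δ·Π!·Σ² = 4/63  (sign +1)
sum: t=0:+1/1440 = 1/1440
3j²(4 1 3; -2 -1 3) = Δ·Π!·Σ² = 1/252  (sign +1)
combine: 4πI² = 189·4/63·1/252 = 1/21
take √, sign +1: I = 0.06155813

0.061558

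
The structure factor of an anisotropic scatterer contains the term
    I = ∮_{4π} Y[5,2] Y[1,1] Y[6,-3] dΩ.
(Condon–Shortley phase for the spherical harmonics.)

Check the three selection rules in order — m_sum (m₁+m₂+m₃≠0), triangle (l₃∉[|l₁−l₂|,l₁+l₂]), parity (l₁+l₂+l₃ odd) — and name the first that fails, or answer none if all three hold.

none

Σmᵢ = 0  ✓
l₃∈[|l₁−l₂|,l₁+l₂]=[4,6], have l₃=6  ✓
Σlᵢ = 12 ⇒ even  ✓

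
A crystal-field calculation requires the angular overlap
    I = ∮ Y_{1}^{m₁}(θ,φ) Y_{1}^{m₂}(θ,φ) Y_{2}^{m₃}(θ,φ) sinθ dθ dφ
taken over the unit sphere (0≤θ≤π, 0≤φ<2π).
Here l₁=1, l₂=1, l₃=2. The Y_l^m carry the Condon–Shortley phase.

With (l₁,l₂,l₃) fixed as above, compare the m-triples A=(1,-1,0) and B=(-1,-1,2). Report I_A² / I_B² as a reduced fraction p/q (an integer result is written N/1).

Shared (l₁,l₂,l₃)=(1,1,2): N and (l;000)² cancel in I_A²/I_B².
A: Δ = 0!·2!·2!/5! = 1/30; Racah Σ t=0..0: t=0:+1/4 = 1/4; ⇒ 3j(1 1 2; 1 -1 0)² = 1/30, sgn +1
B: Δ = 0!·2!·2!/5! = 1/30; Racah Σ t=0..0: t=0:+1/4 = 1/4; ⇒ 3j(1 1 2; -1 -1 2)² = 1/5, sgn +1
I_A²/I_B² = (1/30)/(1/5) = 1/6

1/6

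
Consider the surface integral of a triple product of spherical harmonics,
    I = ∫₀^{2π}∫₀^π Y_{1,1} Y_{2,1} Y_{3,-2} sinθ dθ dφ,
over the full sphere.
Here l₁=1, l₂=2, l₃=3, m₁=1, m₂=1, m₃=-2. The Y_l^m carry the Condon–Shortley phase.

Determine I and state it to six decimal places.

m-sum 0 ✓  L=6 even ✓  1≤3≤3 ✓
Π(2lᵢ+1) = 3×5×7 = 105
triangle coeff Δ(1,2,3) = 1/105
Σ_t [0,0]: t=0:+1/4 = 1/4
(3j)²=3/35 [(1 2 3; 0 0 0)], sign=-1
Σ_t [0,0]: t=0:+1/12 = 1/12
(3j)²=2/21 [(1 2 3; 1 1 -2)], sign=-1
⇒ 4πI² = 6/7
I = (+1)√(6/7/(4π)) = 0.26116903

0.261169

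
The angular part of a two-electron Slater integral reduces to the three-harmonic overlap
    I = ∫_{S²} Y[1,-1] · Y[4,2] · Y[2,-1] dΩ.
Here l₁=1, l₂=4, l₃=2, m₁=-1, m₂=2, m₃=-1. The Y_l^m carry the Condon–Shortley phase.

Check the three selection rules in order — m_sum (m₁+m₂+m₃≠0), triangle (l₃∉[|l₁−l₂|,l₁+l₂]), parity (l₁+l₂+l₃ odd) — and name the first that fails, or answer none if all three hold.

Σmᵢ = 0  ✓
l₃∈[|l₁−l₂|,l₁+l₂]=[3,5], have l₃=2  ✗
Σlᵢ = 7 ⇒ odd

triangle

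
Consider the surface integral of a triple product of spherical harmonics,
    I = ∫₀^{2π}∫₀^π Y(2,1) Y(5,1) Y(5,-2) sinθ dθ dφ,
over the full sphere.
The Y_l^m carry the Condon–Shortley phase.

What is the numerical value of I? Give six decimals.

0.104819

m-sum 0 ✓  L=12 even ✓  3≤5≤7 ✓
Π(2lᵢ+1) = 5×11×11 = 605
triangle coeff Δ(2,5,5) = 1/38610
Σ_t [0,2]: t=0:+1/2880 t=1:−1/576 t=2:+1/2880 = -1/960
(3j)²=10/429 [(2 5 5; 0 0 0)], sign=+1
Σ_t [0,1]: t=0:+1/2880 t=1:−1/1440 = -1/2880
(3j)²=7/715 [(2 5 5; 1 1 -2)], sign=+1
⇒ 4πI² = 70/507
I = (+1)√(70/507/(4π)) = 0.10481902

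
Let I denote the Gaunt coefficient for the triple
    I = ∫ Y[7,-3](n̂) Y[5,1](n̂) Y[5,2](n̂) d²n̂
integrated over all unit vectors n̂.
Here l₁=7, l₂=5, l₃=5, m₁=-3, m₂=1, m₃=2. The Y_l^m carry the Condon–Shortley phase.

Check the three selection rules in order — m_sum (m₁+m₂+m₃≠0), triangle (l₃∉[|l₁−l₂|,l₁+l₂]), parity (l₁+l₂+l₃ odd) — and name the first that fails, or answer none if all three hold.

Σmᵢ = 0  ✓
l₃∈[|l₁−l₂|,l₁+l₂]=[2,12], have l₃=5  ✓
Σlᵢ = 17 ⇒ odd  ✗

parity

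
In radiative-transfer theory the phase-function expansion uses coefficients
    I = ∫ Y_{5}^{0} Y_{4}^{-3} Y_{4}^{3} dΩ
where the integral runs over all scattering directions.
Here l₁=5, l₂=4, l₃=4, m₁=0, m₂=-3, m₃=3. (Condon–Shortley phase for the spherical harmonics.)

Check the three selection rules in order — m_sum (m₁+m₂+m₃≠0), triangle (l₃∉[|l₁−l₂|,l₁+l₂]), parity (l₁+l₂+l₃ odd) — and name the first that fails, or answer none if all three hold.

Σmᵢ = 0  ✓
l₃∈[|l₁−l₂|,l₁+l₂]=[1,9], have l₃=4  ✓
Σlᵢ = 13 ⇒ odd  ✗

parity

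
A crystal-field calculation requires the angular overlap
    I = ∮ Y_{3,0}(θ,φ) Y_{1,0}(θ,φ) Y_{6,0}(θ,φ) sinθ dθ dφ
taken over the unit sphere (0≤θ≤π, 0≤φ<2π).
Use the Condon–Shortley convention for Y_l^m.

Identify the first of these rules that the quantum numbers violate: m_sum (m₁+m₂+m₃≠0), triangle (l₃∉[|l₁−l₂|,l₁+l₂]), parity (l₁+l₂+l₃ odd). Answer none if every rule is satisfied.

triangle

Σmᵢ = 0  ✓
l₃∈[|l₁−l₂|,l₁+l₂]=[2,4], have l₃=6  ✗
Σlᵢ = 10 ⇒ even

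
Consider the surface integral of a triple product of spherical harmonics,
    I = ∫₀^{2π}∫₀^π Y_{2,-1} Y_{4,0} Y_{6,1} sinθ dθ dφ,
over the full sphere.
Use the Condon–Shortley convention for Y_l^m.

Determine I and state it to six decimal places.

Rules hold: Σm=0, L=12 even, 2≤6≤6.
N = 5·9·13 = 585
Δ = 0!·4!·8!/13! = 1/6435
Racah Σ t=0..0: t=0:+1/2304 = 1/2304
⇒ 3j(2 4 6; 0 0 0)² = 5/143, sgn +1
Racah Σ t=0..0: t=0:+1/3456 = 1/3456
⇒ 3j(2 4 6; -1 0 1)² = 35/1287, sgn -1
4πI² = N·(3j₀)²·(3jₘ)² = 875/1573
I = -1·√(0.556262/4π) = -0.21039467

-0.210395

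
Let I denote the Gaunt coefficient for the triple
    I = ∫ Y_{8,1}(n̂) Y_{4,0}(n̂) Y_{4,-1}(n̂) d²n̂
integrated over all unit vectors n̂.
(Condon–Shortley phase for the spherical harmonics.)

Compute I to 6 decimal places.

-0.222409

Rules hold: Σm=0, L=16 even, 4≤4≤12.
N = 17·9·9 = 1377
Δ = 8!·8!·0!/17! = 1/218790
Racah Σ t=4..4: t=4:+1/331776 = 1/331776
⇒ 3j(8 4 4; 0 0 0)² = 490/21879, sgn +1
Racah Σ t=4..4: t=4:+1/414720 = 1/414720
⇒ 3j(8 4 4; 1 0 -1)² = 49/2431, sgn -1
4πI² = N·(3j₀)²·(3jₘ)² = 216090/347633
I = -1·√(0.621604/4π) = -0.22240877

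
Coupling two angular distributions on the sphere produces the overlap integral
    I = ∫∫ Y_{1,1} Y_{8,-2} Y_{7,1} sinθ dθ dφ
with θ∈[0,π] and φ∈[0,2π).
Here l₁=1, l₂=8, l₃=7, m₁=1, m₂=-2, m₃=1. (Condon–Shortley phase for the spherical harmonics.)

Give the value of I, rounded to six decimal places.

Rules hold: Σm=0, L=16 even, 7≤7≤9.
N = 3·17·15 = 765
Δ = 2!·0!·14!/17! = 1/2040
Racah Σ t=1..1: t=1:−1/25401600 = -1/25401600
⇒ 3j(1 8 7; 0 0 0)² = 8/255, sgn +1
Racah Σ t=0..0: t=0:+1/58060800 = 1/58060800
⇒ 3j(1 8 7; 1 -2 1)² = 3/136, sgn +1
4πI² = N·(3j₀)²·(3jₘ)² = 9/17
I = +1·√(0.529412/4π) = 0.20525411

0.205254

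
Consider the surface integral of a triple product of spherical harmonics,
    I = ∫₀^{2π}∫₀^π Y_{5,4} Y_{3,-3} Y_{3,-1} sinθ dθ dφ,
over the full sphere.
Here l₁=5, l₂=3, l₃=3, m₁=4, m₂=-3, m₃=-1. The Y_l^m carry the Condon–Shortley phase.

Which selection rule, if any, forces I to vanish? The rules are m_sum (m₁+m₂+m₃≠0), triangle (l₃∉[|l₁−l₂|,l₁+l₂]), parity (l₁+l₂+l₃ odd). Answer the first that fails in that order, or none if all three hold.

parity

azimuthal sum: 4 − 3 − 1 = 0  ✓
2 ≤ 3 ≤ 8 (triangle on l)  ✓
L = 5 + 3 + 3 = 11 (odd)  ✗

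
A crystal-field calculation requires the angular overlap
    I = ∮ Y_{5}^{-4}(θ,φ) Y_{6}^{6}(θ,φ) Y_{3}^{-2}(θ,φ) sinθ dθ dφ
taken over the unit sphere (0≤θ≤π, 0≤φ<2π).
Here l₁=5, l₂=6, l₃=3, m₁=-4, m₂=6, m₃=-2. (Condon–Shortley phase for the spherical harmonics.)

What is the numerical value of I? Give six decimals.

m-sum 0 ✓  L=14 even ✓  1≤3≤11 ✓
Π(2lᵢ+1) = 11×13×7 = 1001
triangle coeff Δ(5,6,3) = 1/675675
Σ_t [3,5]: t=3:−1/8640 t=4:+1/2304 t=5:−1/8640 = 7/34560
(3j)²=7/429 [(5 6 3; 0 0 0)], sign=-1
Σ_t [8,8]: t=8:+1/967680 = 1/967680
(3j)²=3/91 [(5 6 3; -4 6 -2)], sign=-1
⇒ 4πI² = 7/13
I = (+1)√(7/13/(4π)) = 0.20700098

0.207001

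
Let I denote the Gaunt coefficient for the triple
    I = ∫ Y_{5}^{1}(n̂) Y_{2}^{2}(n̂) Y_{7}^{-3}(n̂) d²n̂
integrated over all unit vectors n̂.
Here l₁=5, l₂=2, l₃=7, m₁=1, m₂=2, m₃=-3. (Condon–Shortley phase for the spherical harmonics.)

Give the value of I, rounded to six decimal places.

m-sum 0 ✓  L=14 even ✓  3≤7≤7 ✓
Π(2lᵢ+1) = 11×5×15 = 825
triangle coeff Δ(5,2,7) = 1/15015
Σ_t [0,0]: t=0:+1/57600 = 1/57600
(3j)²=21/715 [(5 2 7; 0 0 0)], sign=-1
Σ_t [0,0]: t=0:+1/414720 = 1/414720
(3j)²=2/143 [(5 2 7; 1 2 -3)], sign=+1
⇒ 4πI² = 630/1859
I = (-1)√(630/1859/(4π)) = -0.16421985

-0.164220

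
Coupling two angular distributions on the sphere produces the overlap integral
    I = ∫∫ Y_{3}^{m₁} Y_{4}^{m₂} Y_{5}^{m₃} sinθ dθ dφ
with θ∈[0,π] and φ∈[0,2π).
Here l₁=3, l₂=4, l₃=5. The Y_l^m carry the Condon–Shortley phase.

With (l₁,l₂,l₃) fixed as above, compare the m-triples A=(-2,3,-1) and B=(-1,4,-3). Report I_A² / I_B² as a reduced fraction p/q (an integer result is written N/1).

605/672

Same 3,4,5: normalisation and zero-m 3j drop out of the ratio.
A: Δ: 2! 4! 6! / 13! → 1/180180; sum: t=1:−1/17280 t=2:+1/1440 = 11/17280; 3j²(3 4 5; -2 3 -1) = Δ·Π!·Σ² = 11/468  (sign +1)
B: Δ: 2! 4! 6! / 13! → 1/180180; sum: t=2:+1/5760 = 1/5760; 3j²(3 4 5; -1 4 -3) = Δ·Π!·Σ² = 56/2145  (sign +1)
I_A²/I_B² = (11/468)/(56/2145) = 605/672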